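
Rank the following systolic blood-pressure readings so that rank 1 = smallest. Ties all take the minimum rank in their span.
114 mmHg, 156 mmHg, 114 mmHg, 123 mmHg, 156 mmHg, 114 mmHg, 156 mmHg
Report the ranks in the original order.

1, 5, 1, 4, 5, 1, 5

Sorted (ascending): 114, 114, 114, 123, 156, 156, 156
The 3 values of 114 occupy positions 1–3 → each gets rank 1.
The 3 values of 156 occupy positions 5–7 → each gets rank 5.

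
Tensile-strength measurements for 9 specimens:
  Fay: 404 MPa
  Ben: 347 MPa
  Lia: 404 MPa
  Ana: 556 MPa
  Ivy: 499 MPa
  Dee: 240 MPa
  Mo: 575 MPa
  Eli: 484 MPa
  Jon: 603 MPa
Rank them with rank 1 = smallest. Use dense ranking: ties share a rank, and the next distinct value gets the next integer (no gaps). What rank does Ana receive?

6

Sorted (ascending): 240, 347, 404, 404, 484, 499, 556, 575, 603
The 2 values of 404 share dense rank 3.
Remaining distinct values take the next consecutive integers.
Ana has value 556 MPa → rank 6.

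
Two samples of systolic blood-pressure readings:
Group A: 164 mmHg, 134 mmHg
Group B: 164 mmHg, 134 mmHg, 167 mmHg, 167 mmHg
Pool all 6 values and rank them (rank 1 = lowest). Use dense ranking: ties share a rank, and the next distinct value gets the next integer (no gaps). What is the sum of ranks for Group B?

9

Sorted (ascending): 134, 134, 164, 164, 167, 167
The 2 values of 134 share dense rank 1.
The 2 values of 164 share dense rank 2.
The 2 values of 167 share dense rank 3.
Group B values → pooled ranks: 164→2, 134→1, 167→3, 167→3
Rank sum = 2 + 1 + 3 + 3 = 9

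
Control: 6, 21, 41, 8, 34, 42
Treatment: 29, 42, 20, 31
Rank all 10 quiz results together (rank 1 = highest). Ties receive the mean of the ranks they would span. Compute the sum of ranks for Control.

34.5

Sorted (descending): 42, 42, 41, 34, 31, 29, 21, 20, 8, 6
The 2 values of 42 occupy positions 1–2 → average rank (1+2)/2 = 1.5.
Control values → pooled ranks: 6→10, 21→7, 41→3, 8→9, 34→4, 42→1.5
Rank sum = 10 + 7 + 3 + 9 + 4 + 1.5 = 34.5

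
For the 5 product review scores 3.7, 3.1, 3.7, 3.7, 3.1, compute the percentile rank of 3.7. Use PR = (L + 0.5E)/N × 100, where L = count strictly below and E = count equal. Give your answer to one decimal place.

N = 5.
Strictly below 3.7: 2. Equal to 3.7: 3.
PR = (2 + 0.5·3)/5 × 100 = 70.0

70.0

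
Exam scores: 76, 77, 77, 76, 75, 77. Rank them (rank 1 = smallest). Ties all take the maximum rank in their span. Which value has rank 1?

75

Sorted (ascending): 75, 76, 76, 77, 77, 77
The 2 values of 76 occupy positions 2–3 → each gets rank 3.
The 3 values of 77 occupy positions 4–6 → each gets rank 6.
Rank 1 → value 75.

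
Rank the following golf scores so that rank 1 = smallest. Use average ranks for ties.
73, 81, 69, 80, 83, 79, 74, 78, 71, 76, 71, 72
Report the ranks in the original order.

Sorted (ascending): 69, 71, 71, 72, 73, 74, 76, 78, 79, 80, 81, 83
The 2 values of 71 occupy positions 2–3 → average rank (2+3)/2 = 2.5.

5, 11, 1, 10, 12, 9, 6, 8, 2.5, 7, 2.5, 4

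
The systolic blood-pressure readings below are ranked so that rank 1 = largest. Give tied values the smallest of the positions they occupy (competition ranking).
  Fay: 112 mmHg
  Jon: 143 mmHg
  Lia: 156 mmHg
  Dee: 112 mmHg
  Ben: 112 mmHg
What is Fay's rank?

3

Sorted (descending): 156, 143, 112, 112, 112
The 3 values of 112 occupy positions 3–5 → each gets rank 3.
Fay has value 112 mmHg → rank 3.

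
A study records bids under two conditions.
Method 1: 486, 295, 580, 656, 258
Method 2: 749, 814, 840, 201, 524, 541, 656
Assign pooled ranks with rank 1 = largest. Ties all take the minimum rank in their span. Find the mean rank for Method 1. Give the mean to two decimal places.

8.00

Sorted (descending): 840, 814, 749, 656, 656, 580, 541, 524, 486, 295, 258, 201
The 2 values of 656 occupy positions 4–5 → each gets rank 4.
Method 1 values → pooled ranks: 486→9, 295→10, 580→6, 656→4, 258→11
Mean rank = (9 + 10 + 6 + 4 + 11) / 5 = 8.00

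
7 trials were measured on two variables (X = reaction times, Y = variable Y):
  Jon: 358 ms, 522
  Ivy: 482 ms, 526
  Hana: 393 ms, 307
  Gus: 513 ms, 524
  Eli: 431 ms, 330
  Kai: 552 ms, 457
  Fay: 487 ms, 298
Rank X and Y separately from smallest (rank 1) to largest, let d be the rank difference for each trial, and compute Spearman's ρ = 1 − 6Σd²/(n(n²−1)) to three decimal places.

Ranks of variable 1: 1, 4, 2, 6, 3, 7, 5
Ranks of variable 2: 5, 7, 2, 6, 3, 4, 1
d = r₁ − r₂: -4, -3, 0, 0, 0, 3, 4
d²: 16, 9, 0, 0, 0, 9, 16; Σd² = 50
ρ = 1 − 6·50/(7·48) = 1 − 300/336 = 0.107

0.107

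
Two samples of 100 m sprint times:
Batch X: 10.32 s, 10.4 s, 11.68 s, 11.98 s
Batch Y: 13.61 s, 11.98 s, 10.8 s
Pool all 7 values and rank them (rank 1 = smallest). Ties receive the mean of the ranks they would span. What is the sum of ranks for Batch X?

Sorted (ascending): 10.32, 10.4, 10.8, 11.68, 11.98, 11.98, 13.61
The 2 values of 11.98 occupy positions 5–6 → average rank (5+6)/2 = 5.5.
Batch X values → pooled ranks: 10.32→1, 10.4→2, 11.68→4, 11.98→5.5
Rank sum = 1 + 2 + 4 + 5.5 = 12.5

12.5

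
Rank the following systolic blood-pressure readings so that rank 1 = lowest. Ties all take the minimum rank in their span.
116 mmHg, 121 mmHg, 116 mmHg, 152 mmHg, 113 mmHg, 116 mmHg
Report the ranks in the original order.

Sorted (ascending): 113, 116, 116, 116, 121, 152
The 3 values of 116 occupy positions 2–4 → each gets rank 2.

2, 5, 2, 6, 1, 2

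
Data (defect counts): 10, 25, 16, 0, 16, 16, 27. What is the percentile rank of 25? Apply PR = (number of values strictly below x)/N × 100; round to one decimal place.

71.4

N = 7.
Strictly below 25: 5. Equal to 25: 1.
PR = 5/7 × 100 = 71.4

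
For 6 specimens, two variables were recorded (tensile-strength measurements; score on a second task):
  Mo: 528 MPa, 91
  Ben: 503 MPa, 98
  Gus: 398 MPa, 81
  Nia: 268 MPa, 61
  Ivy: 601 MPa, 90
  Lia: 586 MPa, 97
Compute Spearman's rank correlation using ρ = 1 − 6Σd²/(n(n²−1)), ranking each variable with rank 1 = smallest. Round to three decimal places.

Ranks of variable 1: 4, 3, 2, 1, 6, 5
Ranks of variable 2: 4, 6, 2, 1, 3, 5
d = r₁ − r₂: 0, -3, 0, 0, 3, 0
d²: 0, 9, 0, 0, 9, 0; Σd² = 18
ρ = 1 − 6·18/(6·35) = 1 − 108/210 = 0.486

0.486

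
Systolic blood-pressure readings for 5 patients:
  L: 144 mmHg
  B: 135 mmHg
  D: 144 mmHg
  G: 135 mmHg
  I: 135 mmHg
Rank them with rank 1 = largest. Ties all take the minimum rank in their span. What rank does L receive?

Sorted (descending): 144, 144, 135, 135, 135
The 2 values of 144 occupy positions 1–2 → each gets rank 1.
The 3 values of 135 occupy positions 3–5 → each gets rank 3.
L has value 144 mmHg → rank 1.

1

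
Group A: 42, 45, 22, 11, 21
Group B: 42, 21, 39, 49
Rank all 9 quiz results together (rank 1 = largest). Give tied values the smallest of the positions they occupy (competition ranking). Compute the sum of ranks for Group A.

27

Sorted (descending): 49, 45, 42, 42, 39, 22, 21, 21, 11
The 2 values of 42 occupy positions 3–4 → each gets rank 3.
The 2 values of 21 occupy positions 7–8 → each gets rank 7.
Group A values → pooled ranks: 42→3, 45→2, 22→6, 11→9, 21→7
Rank sum = 3 + 2 + 6 + 9 + 7 = 27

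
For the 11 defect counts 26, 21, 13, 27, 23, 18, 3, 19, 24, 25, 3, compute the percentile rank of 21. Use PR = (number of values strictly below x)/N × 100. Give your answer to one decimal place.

N = 11.
Strictly below 21: 5. Equal to 21: 1.
PR = 5/11 × 100 = 45.5

45.5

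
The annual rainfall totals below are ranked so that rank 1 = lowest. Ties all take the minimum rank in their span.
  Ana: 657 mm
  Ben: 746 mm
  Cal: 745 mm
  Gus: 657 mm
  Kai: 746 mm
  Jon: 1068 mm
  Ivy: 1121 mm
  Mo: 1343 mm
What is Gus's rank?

Sorted (ascending): 657, 657, 745, 746, 746, 1068, 1121, 1343
The 2 values of 657 occupy positions 1–2 → each gets rank 1.
The 2 values of 746 occupy positions 4–5 → each gets rank 4.
Gus has value 657 mm → rank 1.

1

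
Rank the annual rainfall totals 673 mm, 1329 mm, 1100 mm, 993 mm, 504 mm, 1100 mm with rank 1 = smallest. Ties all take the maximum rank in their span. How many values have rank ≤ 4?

Sorted (ascending): 504, 673, 993, 1100, 1100, 1329
The 2 values of 1100 occupy positions 4–5 → each gets rank 5.
Ranks ≤ 4: {1, 2, 3} → 3 values.

3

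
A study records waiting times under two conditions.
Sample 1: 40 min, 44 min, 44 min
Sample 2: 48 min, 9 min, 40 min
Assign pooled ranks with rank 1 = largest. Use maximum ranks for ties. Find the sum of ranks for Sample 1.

11

Sorted (descending): 48, 44, 44, 40, 40, 9
The 2 values of 44 occupy positions 2–3 → each gets rank 3.
The 2 values of 40 occupy positions 4–5 → each gets rank 5.
Sample 1 values → pooled ranks: 40→5, 44→3, 44→3
Rank sum = 5 + 3 + 3 = 11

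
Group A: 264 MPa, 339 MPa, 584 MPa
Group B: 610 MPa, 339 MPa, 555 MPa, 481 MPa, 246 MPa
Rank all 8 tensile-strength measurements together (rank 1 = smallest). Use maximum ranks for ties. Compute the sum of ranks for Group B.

24

Sorted (ascending): 246, 264, 339, 339, 481, 555, 584, 610
The 2 values of 339 occupy positions 3–4 → each gets rank 4.
Group B values → pooled ranks: 610→8, 339→4, 555→6, 481→5, 246→1
Rank sum = 8 + 4 + 6 + 5 + 1 = 24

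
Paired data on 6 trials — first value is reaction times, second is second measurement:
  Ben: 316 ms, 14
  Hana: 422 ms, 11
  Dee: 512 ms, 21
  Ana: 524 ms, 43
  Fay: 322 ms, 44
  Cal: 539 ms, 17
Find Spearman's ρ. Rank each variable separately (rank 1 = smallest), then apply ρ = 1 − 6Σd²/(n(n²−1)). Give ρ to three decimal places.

Ranks of variable 1: 1, 3, 4, 5, 2, 6
Ranks of variable 2: 2, 1, 4, 5, 6, 3
d = r₁ − r₂: -1, 2, 0, 0, -4, 3
d²: 1, 4, 0, 0, 16, 9; Σd² = 30
ρ = 1 − 6·30/(6·35) = 1 − 180/210 = 0.143

0.143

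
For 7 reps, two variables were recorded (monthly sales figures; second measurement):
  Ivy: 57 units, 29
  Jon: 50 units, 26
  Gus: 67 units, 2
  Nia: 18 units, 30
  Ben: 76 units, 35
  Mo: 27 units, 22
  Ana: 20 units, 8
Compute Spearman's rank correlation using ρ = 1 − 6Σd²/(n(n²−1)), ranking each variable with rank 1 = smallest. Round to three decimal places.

Ranks of variable 1: 5, 4, 6, 1, 7, 3, 2
Ranks of variable 2: 5, 4, 1, 6, 7, 3, 2
d = r₁ − r₂: 0, 0, 5, -5, 0, 0, 0
d²: 0, 0, 25, 25, 0, 0, 0; Σd² = 50
ρ = 1 − 6·50/(7·48) = 1 − 300/336 = 0.107

0.107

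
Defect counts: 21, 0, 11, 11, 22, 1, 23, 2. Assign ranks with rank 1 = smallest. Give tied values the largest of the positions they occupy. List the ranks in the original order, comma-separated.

6, 1, 5, 5, 7, 2, 8, 3

Sorted (ascending): 0, 1, 2, 11, 11, 21, 22, 23
The 2 values of 11 occupy positions 4–5 → each gets rank 5.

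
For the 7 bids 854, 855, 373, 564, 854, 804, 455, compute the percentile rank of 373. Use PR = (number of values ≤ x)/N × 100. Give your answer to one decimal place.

14.3

N = 7.
Strictly below 373: 0. Equal to 373: 1.
PR = 1/7 × 100 = 14.3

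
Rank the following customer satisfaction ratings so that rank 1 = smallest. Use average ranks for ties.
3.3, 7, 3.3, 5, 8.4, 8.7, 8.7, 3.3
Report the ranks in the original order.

Sorted (ascending): 3.3, 3.3, 3.3, 5, 7, 8.4, 8.7, 8.7
The 3 values of 3.3 occupy positions 1–3 → average rank 2.
The 2 values of 8.7 occupy positions 7–8 → average rank (7+8)/2 = 7.5.

2, 5, 2, 4, 6, 7.5, 7.5, 2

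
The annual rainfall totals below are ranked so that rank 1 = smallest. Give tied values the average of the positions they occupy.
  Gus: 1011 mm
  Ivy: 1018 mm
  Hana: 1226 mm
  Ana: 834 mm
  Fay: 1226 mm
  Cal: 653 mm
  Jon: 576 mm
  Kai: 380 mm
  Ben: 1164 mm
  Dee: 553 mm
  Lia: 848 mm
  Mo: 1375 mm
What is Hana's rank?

Sorted (ascending): 380, 553, 576, 653, 834, 848, 1011, 1018, 1164, 1226, 1226, 1375
The 2 values of 1226 occupy positions 10–11 → average rank (10+11)/2 = 10.5.
Hana has value 1226 mm → rank 10.5.

10.5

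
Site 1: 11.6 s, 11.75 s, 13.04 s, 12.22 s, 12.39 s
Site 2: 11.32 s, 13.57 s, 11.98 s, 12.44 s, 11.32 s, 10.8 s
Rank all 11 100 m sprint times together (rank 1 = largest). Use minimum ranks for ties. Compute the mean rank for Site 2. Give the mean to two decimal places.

6.50

Sorted (descending): 13.57, 13.04, 12.44, 12.39, 12.22, 11.98, 11.75, 11.6, 11.32, 11.32, 10.8
The 2 values of 11.32 occupy positions 9–10 → each gets rank 9.
Site 2 values → pooled ranks: 11.32→9, 13.57→1, 11.98→6, 12.44→3, 11.32→9, 10.8→11
Mean rank = (9 + 1 + 6 + 3 + 9 + 11) / 6 = 6.50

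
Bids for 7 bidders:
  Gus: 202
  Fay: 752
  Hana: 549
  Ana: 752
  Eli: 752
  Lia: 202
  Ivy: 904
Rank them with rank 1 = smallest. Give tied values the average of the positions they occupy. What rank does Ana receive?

5

Sorted (ascending): 202, 202, 549, 752, 752, 752, 904
The 2 values of 202 occupy positions 1–2 → average rank (1+2)/2 = 1.5.
The 3 values of 752 occupy positions 4–6 → average rank 5.
Ana has value 752 → rank 5.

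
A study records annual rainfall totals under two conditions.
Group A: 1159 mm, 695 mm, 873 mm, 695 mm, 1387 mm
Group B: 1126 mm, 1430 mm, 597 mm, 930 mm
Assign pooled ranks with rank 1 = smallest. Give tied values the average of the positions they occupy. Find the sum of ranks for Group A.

24

Sorted (ascending): 597, 695, 695, 873, 930, 1126, 1159, 1387, 1430
The 2 values of 695 occupy positions 2–3 → average rank (2+3)/2 = 2.5.
Group A values → pooled ranks: 1159→7, 695→2.5, 873→4, 695→2.5, 1387→8
Rank sum = 7 + 2.5 + 4 + 2.5 + 8 = 24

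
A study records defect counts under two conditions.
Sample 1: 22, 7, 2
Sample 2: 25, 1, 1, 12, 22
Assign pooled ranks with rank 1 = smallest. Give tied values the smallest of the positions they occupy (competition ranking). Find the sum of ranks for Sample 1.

Sorted (ascending): 1, 1, 2, 7, 12, 22, 22, 25
The 2 values of 1 occupy positions 1–2 → each gets rank 1.
The 2 values of 22 occupy positions 6–7 → each gets rank 6.
Sample 1 values → pooled ranks: 22→6, 7→4, 2→3
Rank sum = 6 + 4 + 3 = 13

13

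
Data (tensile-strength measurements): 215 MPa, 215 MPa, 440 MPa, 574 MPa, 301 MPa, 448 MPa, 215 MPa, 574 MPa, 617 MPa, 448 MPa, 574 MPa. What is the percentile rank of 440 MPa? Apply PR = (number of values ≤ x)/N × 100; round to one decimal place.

45.5

N = 11.
Strictly below 440: 4. Equal to 440: 1.
PR = 5/11 × 100 = 45.5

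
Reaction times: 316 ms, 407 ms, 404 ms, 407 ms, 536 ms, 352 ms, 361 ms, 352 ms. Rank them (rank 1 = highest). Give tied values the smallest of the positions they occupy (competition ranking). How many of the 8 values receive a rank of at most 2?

3

Sorted (descending): 536, 407, 407, 404, 361, 352, 352, 316
The 2 values of 407 occupy positions 2–3 → each gets rank 2.
The 2 values of 352 occupy positions 6–7 → each gets rank 6.
Ranks ≤ 2: {1, 2, 2} → 3 values.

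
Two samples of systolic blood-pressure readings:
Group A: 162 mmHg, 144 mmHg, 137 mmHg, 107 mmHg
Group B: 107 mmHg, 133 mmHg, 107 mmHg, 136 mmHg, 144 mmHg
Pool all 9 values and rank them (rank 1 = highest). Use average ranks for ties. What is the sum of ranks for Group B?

Sorted (descending): 162, 144, 144, 137, 136, 133, 107, 107, 107
The 2 values of 144 occupy positions 2–3 → average rank (2+3)/2 = 2.5.
The 3 values of 107 occupy positions 7–9 → average rank 8.
Group B values → pooled ranks: 107→8, 133→6, 107→8, 136→5, 144→2.5
Rank sum = 8 + 6 + 8 + 5 + 2.5 = 29.5

29.5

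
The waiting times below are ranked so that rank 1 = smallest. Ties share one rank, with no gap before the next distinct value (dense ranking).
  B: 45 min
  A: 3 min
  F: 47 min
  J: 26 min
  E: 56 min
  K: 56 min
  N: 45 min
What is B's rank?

3

Sorted (ascending): 3, 26, 45, 45, 47, 56, 56
The 2 values of 45 share dense rank 3.
The 2 values of 56 share dense rank 5.
Remaining distinct values take the next consecutive integers.
B has value 45 min → rank 3.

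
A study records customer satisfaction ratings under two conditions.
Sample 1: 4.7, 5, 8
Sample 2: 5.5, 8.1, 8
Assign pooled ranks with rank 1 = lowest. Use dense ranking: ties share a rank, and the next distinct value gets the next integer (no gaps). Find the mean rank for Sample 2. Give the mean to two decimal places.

4.00

Sorted (ascending): 4.7, 5, 5.5, 8, 8, 8.1
The 2 values of 8 share dense rank 4.
Remaining distinct values take the next consecutive integers.
Sample 2 values → pooled ranks: 5.5→3, 8.1→5, 8→4
Mean rank = (3 + 5 + 4) / 3 = 4.00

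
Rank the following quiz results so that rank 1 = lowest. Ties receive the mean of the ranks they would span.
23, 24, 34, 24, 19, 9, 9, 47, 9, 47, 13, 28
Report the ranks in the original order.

Sorted (ascending): 9, 9, 9, 13, 19, 23, 24, 24, 28, 34, 47, 47
The 3 values of 9 occupy positions 1–3 → average rank 2.
The 2 values of 24 occupy positions 7–8 → average rank (7+8)/2 = 7.5.
The 2 values of 47 occupy positions 11–12 → average rank (11+12)/2 = 11.5.

6, 7.5, 10, 7.5, 5, 2, 2, 11.5, 2, 11.5, 4, 9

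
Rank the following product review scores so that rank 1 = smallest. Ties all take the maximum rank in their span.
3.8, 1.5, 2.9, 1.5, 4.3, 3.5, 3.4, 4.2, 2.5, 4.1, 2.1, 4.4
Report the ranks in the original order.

Sorted (ascending): 1.5, 1.5, 2.1, 2.5, 2.9, 3.4, 3.5, 3.8, 4.1, 4.2, 4.3, 4.4
The 2 values of 1.5 occupy positions 1–2 → each gets rank 2.

8, 2, 5, 2, 11, 7, 6, 10, 4, 9, 3, 12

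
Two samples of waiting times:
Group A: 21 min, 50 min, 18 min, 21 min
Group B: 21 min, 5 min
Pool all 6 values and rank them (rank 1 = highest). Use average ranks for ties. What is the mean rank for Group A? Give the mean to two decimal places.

Sorted (descending): 50, 21, 21, 21, 18, 5
The 3 values of 21 occupy positions 2–4 → average rank 3.
Group A values → pooled ranks: 21→3, 50→1, 18→5, 21→3
Mean rank = (3 + 1 + 5 + 3) / 4 = 3.00

3.00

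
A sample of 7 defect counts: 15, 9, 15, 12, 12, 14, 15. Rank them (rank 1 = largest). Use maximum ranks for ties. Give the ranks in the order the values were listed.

Sorted (descending): 15, 15, 15, 14, 12, 12, 9
The 3 values of 15 occupy positions 1–3 → each gets rank 3.
The 2 values of 12 occupy positions 5–6 → each gets rank 6.

3, 7, 3, 6, 6, 4, 3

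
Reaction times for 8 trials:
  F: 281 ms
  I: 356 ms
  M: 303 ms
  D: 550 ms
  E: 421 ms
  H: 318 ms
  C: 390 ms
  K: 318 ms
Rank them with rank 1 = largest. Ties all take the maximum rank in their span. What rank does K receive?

Sorted (descending): 550, 421, 390, 356, 318, 318, 303, 281
The 2 values of 318 occupy positions 5–6 → each gets rank 6.
K has value 318 ms → rank 6.

6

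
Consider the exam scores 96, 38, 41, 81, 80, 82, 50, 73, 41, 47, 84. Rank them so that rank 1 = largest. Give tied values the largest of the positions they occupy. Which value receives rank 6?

Sorted (descending): 96, 84, 82, 81, 80, 73, 50, 47, 41, 41, 38
The 2 values of 41 occupy positions 9–10 → each gets rank 10.
Rank 6 → value 73.

73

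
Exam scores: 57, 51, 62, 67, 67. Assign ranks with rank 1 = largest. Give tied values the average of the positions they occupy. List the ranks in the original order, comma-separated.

Sorted (descending): 67, 67, 62, 57, 51
The 2 values of 67 occupy positions 1–2 → average rank (1+2)/2 = 1.5.

4, 5, 3, 1.5, 1.5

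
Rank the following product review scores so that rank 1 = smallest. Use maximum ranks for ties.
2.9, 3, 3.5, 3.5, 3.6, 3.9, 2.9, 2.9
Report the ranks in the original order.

3, 4, 6, 6, 7, 8, 3, 3

Sorted (ascending): 2.9, 2.9, 2.9, 3, 3.5, 3.5, 3.6, 3.9
The 3 values of 2.9 occupy positions 1–3 → each gets rank 3.
The 2 values of 3.5 occupy positions 5–6 → each gets rank 6.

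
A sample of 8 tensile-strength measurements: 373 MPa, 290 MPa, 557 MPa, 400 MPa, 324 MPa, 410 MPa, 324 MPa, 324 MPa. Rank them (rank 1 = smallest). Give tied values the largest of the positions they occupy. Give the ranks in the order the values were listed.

5, 1, 8, 6, 4, 7, 4, 4

Sorted (ascending): 290, 324, 324, 324, 373, 400, 410, 557
The 3 values of 324 occupy positions 2–4 → each gets rank 4.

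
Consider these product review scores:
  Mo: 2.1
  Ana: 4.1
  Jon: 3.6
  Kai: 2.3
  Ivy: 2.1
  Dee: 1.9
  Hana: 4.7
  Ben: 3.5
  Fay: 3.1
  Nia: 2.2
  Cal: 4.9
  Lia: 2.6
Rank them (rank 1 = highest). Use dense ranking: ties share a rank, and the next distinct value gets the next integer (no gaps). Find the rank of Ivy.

Sorted (descending): 4.9, 4.7, 4.1, 3.6, 3.5, 3.1, 2.6, 2.3, 2.2, 2.1, 2.1, 1.9
The 2 values of 2.1 share dense rank 10.
Remaining distinct values take the next consecutive integers.
Ivy has value 2.1 → rank 10.

10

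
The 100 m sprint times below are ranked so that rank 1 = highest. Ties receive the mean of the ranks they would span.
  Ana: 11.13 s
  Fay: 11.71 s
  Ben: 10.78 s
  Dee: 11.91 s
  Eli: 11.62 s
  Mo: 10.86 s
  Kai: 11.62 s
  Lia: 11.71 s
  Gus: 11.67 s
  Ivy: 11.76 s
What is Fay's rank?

Sorted (descending): 11.91, 11.76, 11.71, 11.71, 11.67, 11.62, 11.62, 11.13, 10.86, 10.78
The 2 values of 11.71 occupy positions 3–4 → average rank (3+4)/2 = 3.5.
The 2 values of 11.62 occupy positions 6–7 → average rank (6+7)/2 = 6.5.
Fay has value 11.71 s → rank 3.5.

3.5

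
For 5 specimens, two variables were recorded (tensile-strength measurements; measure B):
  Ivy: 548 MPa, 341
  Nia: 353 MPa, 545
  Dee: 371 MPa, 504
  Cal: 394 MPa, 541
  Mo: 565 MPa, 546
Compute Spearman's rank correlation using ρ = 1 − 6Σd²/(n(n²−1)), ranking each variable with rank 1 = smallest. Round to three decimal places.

0.100

Ranks of variable 1: 4, 1, 2, 3, 5
Ranks of variable 2: 1, 4, 2, 3, 5
d = r₁ − r₂: 3, -3, 0, 0, 0
d²: 9, 9, 0, 0, 0; Σd² = 18
ρ = 1 − 6·18/(5·24) = 1 − 108/120 = 0.100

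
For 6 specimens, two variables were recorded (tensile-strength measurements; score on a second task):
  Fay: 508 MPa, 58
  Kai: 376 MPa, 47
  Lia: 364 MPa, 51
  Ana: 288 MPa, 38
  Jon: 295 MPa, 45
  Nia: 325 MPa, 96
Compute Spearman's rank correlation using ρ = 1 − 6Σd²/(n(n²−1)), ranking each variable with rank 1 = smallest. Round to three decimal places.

0.600

Ranks of variable 1: 6, 5, 4, 1, 2, 3
Ranks of variable 2: 5, 3, 4, 1, 2, 6
d = r₁ − r₂: 1, 2, 0, 0, 0, -3
d²: 1, 4, 0, 0, 0, 9; Σd² = 14
ρ = 1 − 6·14/(6·35) = 1 − 84/210 = 0.600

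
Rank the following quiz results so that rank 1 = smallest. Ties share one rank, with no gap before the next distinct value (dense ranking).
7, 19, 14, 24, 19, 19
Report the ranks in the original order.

1, 3, 2, 4, 3, 3

Sorted (ascending): 7, 14, 19, 19, 19, 24
The 3 values of 19 share dense rank 3.
Remaining distinct values take the next consecutive integers.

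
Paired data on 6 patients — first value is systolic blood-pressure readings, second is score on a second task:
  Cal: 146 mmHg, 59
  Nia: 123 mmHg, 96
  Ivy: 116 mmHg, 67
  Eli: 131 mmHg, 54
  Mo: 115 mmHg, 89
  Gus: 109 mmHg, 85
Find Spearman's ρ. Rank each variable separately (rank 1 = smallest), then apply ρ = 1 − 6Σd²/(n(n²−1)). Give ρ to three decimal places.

Ranks of variable 1: 6, 4, 3, 5, 2, 1
Ranks of variable 2: 2, 6, 3, 1, 5, 4
d = r₁ − r₂: 4, -2, 0, 4, -3, -3
d²: 16, 4, 0, 16, 9, 9; Σd² = 54
ρ = 1 − 6·54/(6·35) = 1 − 324/210 = -0.543

-0.543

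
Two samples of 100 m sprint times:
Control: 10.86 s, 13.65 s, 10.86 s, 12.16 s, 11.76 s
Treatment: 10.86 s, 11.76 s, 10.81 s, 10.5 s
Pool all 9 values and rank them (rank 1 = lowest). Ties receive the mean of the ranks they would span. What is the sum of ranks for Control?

Sorted (ascending): 10.5, 10.81, 10.86, 10.86, 10.86, 11.76, 11.76, 12.16, 13.65
The 3 values of 10.86 occupy positions 3–5 → average rank 4.
The 2 values of 11.76 occupy positions 6–7 → average rank (6+7)/2 = 6.5.
Control values → pooled ranks: 10.86→4, 13.65→9, 10.86→4, 12.16→8, 11.76→6.5
Rank sum = 4 + 9 + 4 + 8 + 6.5 = 31.5

31.5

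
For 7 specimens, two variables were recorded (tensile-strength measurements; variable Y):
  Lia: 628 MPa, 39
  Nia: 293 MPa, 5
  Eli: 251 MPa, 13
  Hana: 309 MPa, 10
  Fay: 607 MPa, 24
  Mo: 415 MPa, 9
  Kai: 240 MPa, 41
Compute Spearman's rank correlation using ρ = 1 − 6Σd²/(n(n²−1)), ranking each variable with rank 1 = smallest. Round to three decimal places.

0.000

Ranks of variable 1: 7, 3, 2, 4, 6, 5, 1
Ranks of variable 2: 6, 1, 4, 3, 5, 2, 7
d = r₁ − r₂: 1, 2, -2, 1, 1, 3, -6
d²: 1, 4, 4, 1, 1, 9, 36; Σd² = 56
ρ = 1 − 6·56/(7·48) = 1 − 336/336 = 0.000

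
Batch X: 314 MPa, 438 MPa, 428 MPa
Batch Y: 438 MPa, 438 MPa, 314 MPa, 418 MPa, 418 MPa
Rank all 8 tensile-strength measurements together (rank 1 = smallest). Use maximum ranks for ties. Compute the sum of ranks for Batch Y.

26

Sorted (ascending): 314, 314, 418, 418, 428, 438, 438, 438
The 2 values of 314 occupy positions 1–2 → each gets rank 2.
The 2 values of 418 occupy positions 3–4 → each gets rank 4.
The 3 values of 438 occupy positions 6–8 → each gets rank 8.
Batch Y values → pooled ranks: 438→8, 438→8, 314→2, 418→4, 418→4
Rank sum = 8 + 8 + 2 + 4 + 4 = 26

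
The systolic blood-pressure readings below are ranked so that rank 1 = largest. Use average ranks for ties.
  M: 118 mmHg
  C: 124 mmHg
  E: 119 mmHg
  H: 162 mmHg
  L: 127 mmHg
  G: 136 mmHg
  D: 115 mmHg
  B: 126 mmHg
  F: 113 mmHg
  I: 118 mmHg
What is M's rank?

Sorted (descending): 162, 136, 127, 126, 124, 119, 118, 118, 115, 113
The 2 values of 118 occupy positions 7–8 → average rank (7+8)/2 = 7.5.
M has value 118 mmHg → rank 7.5.

7.5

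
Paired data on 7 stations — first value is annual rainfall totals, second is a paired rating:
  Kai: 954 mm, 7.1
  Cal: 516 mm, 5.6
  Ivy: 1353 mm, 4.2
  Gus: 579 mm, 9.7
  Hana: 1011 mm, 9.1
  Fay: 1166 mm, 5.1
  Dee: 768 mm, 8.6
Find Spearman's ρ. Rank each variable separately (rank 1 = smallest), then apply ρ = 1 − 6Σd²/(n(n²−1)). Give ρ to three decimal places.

-0.536

Ranks of variable 1: 4, 1, 7, 2, 5, 6, 3
Ranks of variable 2: 4, 3, 1, 7, 6, 2, 5
d = r₁ − r₂: 0, -2, 6, -5, -1, 4, -2
d²: 0, 4, 36, 25, 1, 16, 4; Σd² = 86
ρ = 1 − 6·86/(7·48) = 1 − 516/336 = -0.536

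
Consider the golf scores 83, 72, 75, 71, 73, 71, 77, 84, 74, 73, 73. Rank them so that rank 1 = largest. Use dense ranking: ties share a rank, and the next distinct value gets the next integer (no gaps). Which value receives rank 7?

Sorted (descending): 84, 83, 77, 75, 74, 73, 73, 73, 72, 71, 71
The 3 values of 73 share dense rank 6.
The 2 values of 71 share dense rank 8.
Remaining distinct values take the next consecutive integers.
Rank 7 → value 72.

72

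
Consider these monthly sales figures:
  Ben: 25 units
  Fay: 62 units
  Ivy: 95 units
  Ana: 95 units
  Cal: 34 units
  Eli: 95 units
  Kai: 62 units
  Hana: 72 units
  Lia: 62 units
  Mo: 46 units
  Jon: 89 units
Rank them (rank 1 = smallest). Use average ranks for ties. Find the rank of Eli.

Sorted (ascending): 25, 34, 46, 62, 62, 62, 72, 89, 95, 95, 95
The 3 values of 62 occupy positions 4–6 → average rank 5.
The 3 values of 95 occupy positions 9–11 → average rank 10.
Eli has value 95 units → rank 10.

10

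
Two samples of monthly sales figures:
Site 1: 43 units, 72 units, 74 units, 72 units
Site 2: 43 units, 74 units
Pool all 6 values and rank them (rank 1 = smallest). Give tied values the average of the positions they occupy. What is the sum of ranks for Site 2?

7

Sorted (ascending): 43, 43, 72, 72, 74, 74
The 2 values of 43 occupy positions 1–2 → average rank (1+2)/2 = 1.5.
The 2 values of 72 occupy positions 3–4 → average rank (3+4)/2 = 3.5.
The 2 values of 74 occupy positions 5–6 → average rank (5+6)/2 = 5.5.
Site 2 values → pooled ranks: 43→1.5, 74→5.5
Rank sum = 1.5 + 5.5 = 7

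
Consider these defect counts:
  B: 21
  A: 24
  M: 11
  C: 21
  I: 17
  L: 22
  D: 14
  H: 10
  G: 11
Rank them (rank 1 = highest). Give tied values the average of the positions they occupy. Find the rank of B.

Sorted (descending): 24, 22, 21, 21, 17, 14, 11, 11, 10
The 2 values of 21 occupy positions 3–4 → average rank (3+4)/2 = 3.5.
The 2 values of 11 occupy positions 7–8 → average rank (7+8)/2 = 7.5.
B has value 21 → rank 3.5.

3.5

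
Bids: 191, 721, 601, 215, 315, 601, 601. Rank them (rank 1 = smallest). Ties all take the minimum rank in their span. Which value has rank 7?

Sorted (ascending): 191, 215, 315, 601, 601, 601, 721
The 3 values of 601 occupy positions 4–6 → each gets rank 4.
Rank 7 → value 721.

721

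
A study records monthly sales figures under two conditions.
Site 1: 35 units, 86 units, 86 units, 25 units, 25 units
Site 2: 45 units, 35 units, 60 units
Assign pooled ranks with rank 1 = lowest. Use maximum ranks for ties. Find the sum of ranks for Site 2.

15

Sorted (ascending): 25, 25, 35, 35, 45, 60, 86, 86
The 2 values of 25 occupy positions 1–2 → each gets rank 2.
The 2 values of 35 occupy positions 3–4 → each gets rank 4.
The 2 values of 86 occupy positions 7–8 → each gets rank 8.
Site 2 values → pooled ranks: 45→5, 35→4, 60→6
Rank sum = 5 + 4 + 6 = 15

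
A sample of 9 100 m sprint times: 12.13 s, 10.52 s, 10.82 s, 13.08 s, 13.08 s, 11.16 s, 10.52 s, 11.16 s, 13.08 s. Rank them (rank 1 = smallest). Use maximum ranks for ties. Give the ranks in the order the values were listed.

Sorted (ascending): 10.52, 10.52, 10.82, 11.16, 11.16, 12.13, 13.08, 13.08, 13.08
The 2 values of 10.52 occupy positions 1–2 → each gets rank 2.
The 2 values of 11.16 occupy positions 4–5 → each gets rank 5.
The 3 values of 13.08 occupy positions 7–9 → each gets rank 9.

6, 2, 3, 9, 9, 5, 2, 5, 9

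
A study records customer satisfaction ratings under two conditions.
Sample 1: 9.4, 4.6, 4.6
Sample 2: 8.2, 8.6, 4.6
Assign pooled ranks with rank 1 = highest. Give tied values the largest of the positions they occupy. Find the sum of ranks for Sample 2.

Sorted (descending): 9.4, 8.6, 8.2, 4.6, 4.6, 4.6
The 3 values of 4.6 occupy positions 4–6 → each gets rank 6.
Sample 2 values → pooled ranks: 8.2→3, 8.6→2, 4.6→6
Rank sum = 3 + 2 + 6 = 11

11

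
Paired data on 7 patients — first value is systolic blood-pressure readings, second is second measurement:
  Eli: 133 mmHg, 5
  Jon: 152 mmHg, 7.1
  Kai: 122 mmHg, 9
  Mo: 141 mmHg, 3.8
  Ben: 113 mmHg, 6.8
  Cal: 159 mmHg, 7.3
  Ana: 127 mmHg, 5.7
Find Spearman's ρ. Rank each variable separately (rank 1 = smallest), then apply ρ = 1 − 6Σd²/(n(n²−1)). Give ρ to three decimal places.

Ranks of variable 1: 4, 6, 2, 5, 1, 7, 3
Ranks of variable 2: 2, 5, 7, 1, 4, 6, 3
d = r₁ − r₂: 2, 1, -5, 4, -3, 1, 0
d²: 4, 1, 25, 16, 9, 1, 0; Σd² = 56
ρ = 1 − 6·56/(7·48) = 1 − 336/336 = 0.000

0.000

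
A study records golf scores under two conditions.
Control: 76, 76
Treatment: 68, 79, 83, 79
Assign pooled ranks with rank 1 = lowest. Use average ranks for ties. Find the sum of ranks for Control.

Sorted (ascending): 68, 76, 76, 79, 79, 83
The 2 values of 76 occupy positions 2–3 → average rank (2+3)/2 = 2.5.
The 2 values of 79 occupy positions 4–5 → average rank (4+5)/2 = 4.5.
Control values → pooled ranks: 76→2.5, 76→2.5
Rank sum = 2.5 + 2.5 = 5

5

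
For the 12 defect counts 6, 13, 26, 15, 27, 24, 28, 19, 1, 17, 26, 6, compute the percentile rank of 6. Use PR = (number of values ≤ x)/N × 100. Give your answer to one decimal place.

N = 12.
Strictly below 6: 1. Equal to 6: 2.
PR = 3/12 × 100 = 25.0

25.0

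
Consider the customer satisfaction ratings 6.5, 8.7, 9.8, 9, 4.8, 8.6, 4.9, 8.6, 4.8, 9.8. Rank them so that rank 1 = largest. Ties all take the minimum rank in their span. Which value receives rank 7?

6.5

Sorted (descending): 9.8, 9.8, 9, 8.7, 8.6, 8.6, 6.5, 4.9, 4.8, 4.8
The 2 values of 9.8 occupy positions 1–2 → each gets rank 1.
The 2 values of 8.6 occupy positions 5–6 → each gets rank 5.
The 2 values of 4.8 occupy positions 9–10 → each gets rank 9.
Rank 7 → value 6.5.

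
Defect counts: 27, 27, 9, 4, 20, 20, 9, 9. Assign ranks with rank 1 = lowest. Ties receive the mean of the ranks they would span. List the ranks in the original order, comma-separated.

7.5, 7.5, 3, 1, 5.5, 5.5, 3, 3

Sorted (ascending): 4, 9, 9, 9, 20, 20, 27, 27
The 3 values of 9 occupy positions 2–4 → average rank 3.
The 2 values of 20 occupy positions 5–6 → average rank (5+6)/2 = 5.5.
The 2 values of 27 occupy positions 7–8 → average rank (7+8)/2 = 7.5.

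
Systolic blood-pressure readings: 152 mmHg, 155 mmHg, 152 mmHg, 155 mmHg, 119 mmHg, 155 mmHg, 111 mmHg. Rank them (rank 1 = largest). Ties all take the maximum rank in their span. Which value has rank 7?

111

Sorted (descending): 155, 155, 155, 152, 152, 119, 111
The 3 values of 155 occupy positions 1–3 → each gets rank 3.
The 2 values of 152 occupy positions 4–5 → each gets rank 5.
Rank 7 → value 111.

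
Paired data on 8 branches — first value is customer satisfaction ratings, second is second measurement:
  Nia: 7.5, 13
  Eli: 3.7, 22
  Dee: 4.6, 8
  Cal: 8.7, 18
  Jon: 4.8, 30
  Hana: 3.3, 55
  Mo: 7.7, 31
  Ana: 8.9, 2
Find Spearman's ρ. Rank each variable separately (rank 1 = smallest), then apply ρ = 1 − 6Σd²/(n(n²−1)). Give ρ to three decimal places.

-0.500

Ranks of variable 1: 5, 2, 3, 7, 4, 1, 6, 8
Ranks of variable 2: 3, 5, 2, 4, 6, 8, 7, 1
d = r₁ − r₂: 2, -3, 1, 3, -2, -7, -1, 7
d²: 4, 9, 1, 9, 4, 49, 1, 49; Σd² = 126
ρ = 1 − 6·126/(8·63) = 1 − 756/504 = -0.500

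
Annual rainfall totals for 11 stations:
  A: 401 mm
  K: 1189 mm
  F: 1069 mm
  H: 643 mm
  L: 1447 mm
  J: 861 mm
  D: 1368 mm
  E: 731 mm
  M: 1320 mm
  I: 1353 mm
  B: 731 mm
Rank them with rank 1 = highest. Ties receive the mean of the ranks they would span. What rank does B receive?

8.5

Sorted (descending): 1447, 1368, 1353, 1320, 1189, 1069, 861, 731, 731, 643, 401
The 2 values of 731 occupy positions 8–9 → average rank (8+9)/2 = 8.5.
B has value 731 mm → rank 8.5.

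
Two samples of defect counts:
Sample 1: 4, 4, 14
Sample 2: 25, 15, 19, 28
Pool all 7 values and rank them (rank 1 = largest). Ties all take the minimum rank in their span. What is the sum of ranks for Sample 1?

17

Sorted (descending): 28, 25, 19, 15, 14, 4, 4
The 2 values of 4 occupy positions 6–7 → each gets rank 6.
Sample 1 values → pooled ranks: 4→6, 4→6, 14→5
Rank sum = 6 + 6 + 5 = 17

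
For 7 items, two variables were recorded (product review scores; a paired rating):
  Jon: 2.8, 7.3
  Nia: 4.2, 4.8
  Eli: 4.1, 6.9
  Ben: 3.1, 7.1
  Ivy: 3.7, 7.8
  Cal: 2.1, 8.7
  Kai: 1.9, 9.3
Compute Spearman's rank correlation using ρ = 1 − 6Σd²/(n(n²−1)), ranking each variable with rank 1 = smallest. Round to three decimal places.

-0.893

Ranks of variable 1: 3, 7, 6, 4, 5, 2, 1
Ranks of variable 2: 4, 1, 2, 3, 5, 6, 7
d = r₁ − r₂: -1, 6, 4, 1, 0, -4, -6
d²: 1, 36, 16, 1, 0, 16, 36; Σd² = 106
ρ = 1 − 6·106/(7·48) = 1 − 636/336 = -0.893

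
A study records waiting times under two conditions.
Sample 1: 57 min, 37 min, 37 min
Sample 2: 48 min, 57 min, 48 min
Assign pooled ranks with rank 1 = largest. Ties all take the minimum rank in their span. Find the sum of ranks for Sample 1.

Sorted (descending): 57, 57, 48, 48, 37, 37
The 2 values of 57 occupy positions 1–2 → each gets rank 1.
The 2 values of 48 occupy positions 3–4 → each gets rank 3.
The 2 values of 37 occupy positions 5–6 → each gets rank 5.
Sample 1 values → pooled ranks: 57→1, 37→5, 37→5
Rank sum = 1 + 5 + 5 = 11

11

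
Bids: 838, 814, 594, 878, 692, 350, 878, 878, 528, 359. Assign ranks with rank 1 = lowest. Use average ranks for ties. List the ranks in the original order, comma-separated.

Sorted (ascending): 350, 359, 528, 594, 692, 814, 838, 878, 878, 878
The 3 values of 878 occupy positions 8–10 → average rank 9.

7, 6, 4, 9, 5, 1, 9, 9, 3, 2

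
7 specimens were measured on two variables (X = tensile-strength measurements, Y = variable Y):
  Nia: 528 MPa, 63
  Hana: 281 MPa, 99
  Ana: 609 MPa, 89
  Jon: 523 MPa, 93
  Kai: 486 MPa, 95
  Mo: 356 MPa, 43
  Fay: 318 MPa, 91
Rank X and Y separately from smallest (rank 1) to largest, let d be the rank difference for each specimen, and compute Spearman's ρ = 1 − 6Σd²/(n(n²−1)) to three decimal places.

Ranks of variable 1: 6, 1, 7, 5, 4, 3, 2
Ranks of variable 2: 2, 7, 3, 5, 6, 1, 4
d = r₁ − r₂: 4, -6, 4, 0, -2, 2, -2
d²: 16, 36, 16, 0, 4, 4, 4; Σd² = 80
ρ = 1 − 6·80/(7·48) = 1 − 480/336 = -0.429

-0.429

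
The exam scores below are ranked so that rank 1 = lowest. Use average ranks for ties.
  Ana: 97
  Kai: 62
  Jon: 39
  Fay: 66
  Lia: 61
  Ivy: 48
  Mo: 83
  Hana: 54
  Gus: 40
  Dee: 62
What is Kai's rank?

Sorted (ascending): 39, 40, 48, 54, 61, 62, 62, 66, 83, 97
The 2 values of 62 occupy positions 6–7 → average rank (6+7)/2 = 6.5.
Kai has value 62 → rank 6.5.

6.5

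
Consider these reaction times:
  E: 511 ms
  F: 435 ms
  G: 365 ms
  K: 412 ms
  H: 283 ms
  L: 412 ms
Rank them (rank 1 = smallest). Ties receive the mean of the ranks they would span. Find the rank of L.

Sorted (ascending): 283, 365, 412, 412, 435, 511
The 2 values of 412 occupy positions 3–4 → average rank (3+4)/2 = 3.5.
L has value 412 ms → rank 3.5.

3.5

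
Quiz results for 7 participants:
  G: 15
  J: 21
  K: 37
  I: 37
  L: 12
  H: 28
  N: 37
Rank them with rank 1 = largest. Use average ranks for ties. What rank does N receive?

2

Sorted (descending): 37, 37, 37, 28, 21, 15, 12
The 3 values of 37 occupy positions 1–3 → average rank 2.
N has value 37 → rank 2.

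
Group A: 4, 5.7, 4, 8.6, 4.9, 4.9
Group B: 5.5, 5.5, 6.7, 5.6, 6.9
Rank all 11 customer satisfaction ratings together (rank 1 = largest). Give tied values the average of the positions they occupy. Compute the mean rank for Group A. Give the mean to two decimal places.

Sorted (descending): 8.6, 6.9, 6.7, 5.7, 5.6, 5.5, 5.5, 4.9, 4.9, 4, 4
The 2 values of 5.5 occupy positions 6–7 → average rank (6+7)/2 = 6.5.
The 2 values of 4.9 occupy positions 8–9 → average rank (8+9)/2 = 8.5.
The 2 values of 4 occupy positions 10–11 → average rank (10+11)/2 = 10.5.
Group A values → pooled ranks: 4→10.5, 5.7→4, 4→10.5, 8.6→1, 4.9→8.5, 4.9→8.5
Mean rank = (10.5 + 4 + 10.5 + 1 + 8.5 + 8.5) / 6 = 7.17

7.17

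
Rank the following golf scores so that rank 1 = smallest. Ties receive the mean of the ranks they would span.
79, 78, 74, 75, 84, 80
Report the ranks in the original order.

4, 3, 1, 2, 6, 5

Sorted (ascending): 74, 75, 78, 79, 80, 84
No ties — each value takes its position as its rank.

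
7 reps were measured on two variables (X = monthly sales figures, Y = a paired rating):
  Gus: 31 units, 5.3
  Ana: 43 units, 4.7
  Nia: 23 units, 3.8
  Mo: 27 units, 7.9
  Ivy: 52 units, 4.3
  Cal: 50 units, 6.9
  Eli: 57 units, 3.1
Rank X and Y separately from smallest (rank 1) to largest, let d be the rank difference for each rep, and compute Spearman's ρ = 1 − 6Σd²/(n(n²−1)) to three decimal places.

Ranks of variable 1: 3, 4, 1, 2, 6, 5, 7
Ranks of variable 2: 5, 4, 2, 7, 3, 6, 1
d = r₁ − r₂: -2, 0, -1, -5, 3, -1, 6
d²: 4, 0, 1, 25, 9, 1, 36; Σd² = 76
ρ = 1 − 6·76/(7·48) = 1 − 456/336 = -0.357

-0.357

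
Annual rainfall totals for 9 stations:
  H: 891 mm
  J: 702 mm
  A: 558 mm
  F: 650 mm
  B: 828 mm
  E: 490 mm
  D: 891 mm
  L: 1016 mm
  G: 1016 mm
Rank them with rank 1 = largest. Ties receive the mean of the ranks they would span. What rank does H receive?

Sorted (descending): 1016, 1016, 891, 891, 828, 702, 650, 558, 490
The 2 values of 1016 occupy positions 1–2 → average rank (1+2)/2 = 1.5.
The 2 values of 891 occupy positions 3–4 → average rank (3+4)/2 = 3.5.
H has value 891 mm → rank 3.5.

3.5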